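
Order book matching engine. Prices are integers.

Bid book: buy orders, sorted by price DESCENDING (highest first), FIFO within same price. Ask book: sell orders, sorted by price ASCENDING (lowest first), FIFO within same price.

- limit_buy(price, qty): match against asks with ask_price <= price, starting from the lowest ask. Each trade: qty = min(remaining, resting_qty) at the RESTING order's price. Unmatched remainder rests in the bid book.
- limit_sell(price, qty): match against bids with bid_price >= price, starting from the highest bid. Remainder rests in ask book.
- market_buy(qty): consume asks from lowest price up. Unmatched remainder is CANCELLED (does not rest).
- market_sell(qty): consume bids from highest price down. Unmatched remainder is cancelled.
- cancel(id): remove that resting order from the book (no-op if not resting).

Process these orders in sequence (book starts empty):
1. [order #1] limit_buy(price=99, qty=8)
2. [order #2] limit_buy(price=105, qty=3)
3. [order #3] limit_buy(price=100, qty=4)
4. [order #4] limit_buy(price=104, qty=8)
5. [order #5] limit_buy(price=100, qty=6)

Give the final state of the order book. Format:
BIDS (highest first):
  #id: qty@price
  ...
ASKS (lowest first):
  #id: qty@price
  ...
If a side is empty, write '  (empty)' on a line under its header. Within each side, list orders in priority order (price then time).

Answer: BIDS (highest first):
  #2: 3@105
  #4: 8@104
  #3: 4@100
  #5: 6@100
  #1: 8@99
ASKS (lowest first):
  (empty)

Derivation:
After op 1 [order #1] limit_buy(price=99, qty=8): fills=none; bids=[#1:8@99] asks=[-]
After op 2 [order #2] limit_buy(price=105, qty=3): fills=none; bids=[#2:3@105 #1:8@99] asks=[-]
After op 3 [order #3] limit_buy(price=100, qty=4): fills=none; bids=[#2:3@105 #3:4@100 #1:8@99] asks=[-]
After op 4 [order #4] limit_buy(price=104, qty=8): fills=none; bids=[#2:3@105 #4:8@104 #3:4@100 #1:8@99] asks=[-]
After op 5 [order #5] limit_buy(price=100, qty=6): fills=none; bids=[#2:3@105 #4:8@104 #3:4@100 #5:6@100 #1:8@99] asks=[-]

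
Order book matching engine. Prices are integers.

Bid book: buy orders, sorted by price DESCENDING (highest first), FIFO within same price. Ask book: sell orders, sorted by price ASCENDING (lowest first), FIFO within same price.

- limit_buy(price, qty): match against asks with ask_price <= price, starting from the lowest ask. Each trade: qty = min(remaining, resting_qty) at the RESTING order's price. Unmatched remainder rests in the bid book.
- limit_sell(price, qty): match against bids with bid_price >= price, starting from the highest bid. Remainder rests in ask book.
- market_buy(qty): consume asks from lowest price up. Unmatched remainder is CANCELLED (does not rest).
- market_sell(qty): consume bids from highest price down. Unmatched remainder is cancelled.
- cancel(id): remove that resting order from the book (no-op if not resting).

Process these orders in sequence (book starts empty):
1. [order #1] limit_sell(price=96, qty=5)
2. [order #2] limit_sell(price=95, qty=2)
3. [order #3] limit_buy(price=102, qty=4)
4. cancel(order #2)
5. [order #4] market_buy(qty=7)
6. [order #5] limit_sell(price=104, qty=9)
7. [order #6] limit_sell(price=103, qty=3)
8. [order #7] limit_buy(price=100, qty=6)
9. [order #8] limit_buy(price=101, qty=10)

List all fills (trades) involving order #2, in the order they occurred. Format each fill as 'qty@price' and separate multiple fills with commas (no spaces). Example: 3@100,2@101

After op 1 [order #1] limit_sell(price=96, qty=5): fills=none; bids=[-] asks=[#1:5@96]
After op 2 [order #2] limit_sell(price=95, qty=2): fills=none; bids=[-] asks=[#2:2@95 #1:5@96]
After op 3 [order #3] limit_buy(price=102, qty=4): fills=#3x#2:2@95 #3x#1:2@96; bids=[-] asks=[#1:3@96]
After op 4 cancel(order #2): fills=none; bids=[-] asks=[#1:3@96]
After op 5 [order #4] market_buy(qty=7): fills=#4x#1:3@96; bids=[-] asks=[-]
After op 6 [order #5] limit_sell(price=104, qty=9): fills=none; bids=[-] asks=[#5:9@104]
After op 7 [order #6] limit_sell(price=103, qty=3): fills=none; bids=[-] asks=[#6:3@103 #5:9@104]
After op 8 [order #7] limit_buy(price=100, qty=6): fills=none; bids=[#7:6@100] asks=[#6:3@103 #5:9@104]
After op 9 [order #8] limit_buy(price=101, qty=10): fills=none; bids=[#8:10@101 #7:6@100] asks=[#6:3@103 #5:9@104]

Answer: 2@95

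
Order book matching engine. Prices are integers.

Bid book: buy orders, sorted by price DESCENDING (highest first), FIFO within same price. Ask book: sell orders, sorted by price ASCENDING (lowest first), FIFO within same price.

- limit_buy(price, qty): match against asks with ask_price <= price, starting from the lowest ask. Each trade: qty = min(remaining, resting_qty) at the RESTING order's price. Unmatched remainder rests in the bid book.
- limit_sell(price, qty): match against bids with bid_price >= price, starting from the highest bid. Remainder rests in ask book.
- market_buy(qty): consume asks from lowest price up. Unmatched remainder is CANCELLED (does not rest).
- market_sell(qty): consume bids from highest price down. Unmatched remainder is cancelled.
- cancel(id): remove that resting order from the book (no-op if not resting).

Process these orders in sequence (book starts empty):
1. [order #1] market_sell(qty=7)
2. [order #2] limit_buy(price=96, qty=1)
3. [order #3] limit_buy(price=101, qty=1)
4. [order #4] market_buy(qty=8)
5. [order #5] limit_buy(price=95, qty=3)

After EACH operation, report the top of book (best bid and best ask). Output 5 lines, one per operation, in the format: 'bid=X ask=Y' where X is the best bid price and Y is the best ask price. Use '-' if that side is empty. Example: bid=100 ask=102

After op 1 [order #1] market_sell(qty=7): fills=none; bids=[-] asks=[-]
After op 2 [order #2] limit_buy(price=96, qty=1): fills=none; bids=[#2:1@96] asks=[-]
After op 3 [order #3] limit_buy(price=101, qty=1): fills=none; bids=[#3:1@101 #2:1@96] asks=[-]
After op 4 [order #4] market_buy(qty=8): fills=none; bids=[#3:1@101 #2:1@96] asks=[-]
After op 5 [order #5] limit_buy(price=95, qty=3): fills=none; bids=[#3:1@101 #2:1@96 #5:3@95] asks=[-]

Answer: bid=- ask=-
bid=96 ask=-
bid=101 ask=-
bid=101 ask=-
bid=101 ask=-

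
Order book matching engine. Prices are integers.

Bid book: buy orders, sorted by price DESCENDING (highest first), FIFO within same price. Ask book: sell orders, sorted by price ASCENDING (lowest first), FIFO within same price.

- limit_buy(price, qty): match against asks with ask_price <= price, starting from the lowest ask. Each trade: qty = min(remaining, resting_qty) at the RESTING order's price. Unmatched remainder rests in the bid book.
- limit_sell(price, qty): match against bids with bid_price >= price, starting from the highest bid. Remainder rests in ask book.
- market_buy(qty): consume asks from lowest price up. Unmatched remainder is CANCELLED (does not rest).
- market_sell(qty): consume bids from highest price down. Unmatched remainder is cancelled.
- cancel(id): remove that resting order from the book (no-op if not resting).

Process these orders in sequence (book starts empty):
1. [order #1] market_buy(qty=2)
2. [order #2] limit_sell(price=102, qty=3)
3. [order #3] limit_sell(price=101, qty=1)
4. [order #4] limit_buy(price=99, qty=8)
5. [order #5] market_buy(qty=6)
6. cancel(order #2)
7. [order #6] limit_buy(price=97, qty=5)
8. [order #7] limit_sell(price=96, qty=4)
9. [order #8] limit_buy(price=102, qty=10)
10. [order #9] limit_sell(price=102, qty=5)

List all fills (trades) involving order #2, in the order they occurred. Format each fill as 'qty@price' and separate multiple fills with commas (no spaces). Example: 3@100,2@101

After op 1 [order #1] market_buy(qty=2): fills=none; bids=[-] asks=[-]
After op 2 [order #2] limit_sell(price=102, qty=3): fills=none; bids=[-] asks=[#2:3@102]
After op 3 [order #3] limit_sell(price=101, qty=1): fills=none; bids=[-] asks=[#3:1@101 #2:3@102]
After op 4 [order #4] limit_buy(price=99, qty=8): fills=none; bids=[#4:8@99] asks=[#3:1@101 #2:3@102]
After op 5 [order #5] market_buy(qty=6): fills=#5x#3:1@101 #5x#2:3@102; bids=[#4:8@99] asks=[-]
After op 6 cancel(order #2): fills=none; bids=[#4:8@99] asks=[-]
After op 7 [order #6] limit_buy(price=97, qty=5): fills=none; bids=[#4:8@99 #6:5@97] asks=[-]
After op 8 [order #7] limit_sell(price=96, qty=4): fills=#4x#7:4@99; bids=[#4:4@99 #6:5@97] asks=[-]
After op 9 [order #8] limit_buy(price=102, qty=10): fills=none; bids=[#8:10@102 #4:4@99 #6:5@97] asks=[-]
After op 10 [order #9] limit_sell(price=102, qty=5): fills=#8x#9:5@102; bids=[#8:5@102 #4:4@99 #6:5@97] asks=[-]

Answer: 3@102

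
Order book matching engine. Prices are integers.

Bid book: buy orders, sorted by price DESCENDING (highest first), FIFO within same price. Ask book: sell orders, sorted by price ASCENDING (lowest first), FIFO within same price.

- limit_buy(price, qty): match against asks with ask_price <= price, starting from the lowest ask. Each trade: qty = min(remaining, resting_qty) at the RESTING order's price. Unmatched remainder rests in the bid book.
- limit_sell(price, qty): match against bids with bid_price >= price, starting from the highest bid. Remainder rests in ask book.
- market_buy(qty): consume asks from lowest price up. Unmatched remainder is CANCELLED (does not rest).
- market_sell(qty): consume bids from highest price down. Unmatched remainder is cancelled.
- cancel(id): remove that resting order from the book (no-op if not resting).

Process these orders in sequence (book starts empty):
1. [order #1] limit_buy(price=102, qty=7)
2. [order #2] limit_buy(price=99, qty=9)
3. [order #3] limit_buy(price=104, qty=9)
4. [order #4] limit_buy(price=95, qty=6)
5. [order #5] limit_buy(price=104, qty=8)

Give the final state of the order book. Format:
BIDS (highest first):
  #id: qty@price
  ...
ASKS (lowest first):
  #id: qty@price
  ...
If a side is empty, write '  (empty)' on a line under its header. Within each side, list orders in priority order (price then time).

Answer: BIDS (highest first):
  #3: 9@104
  #5: 8@104
  #1: 7@102
  #2: 9@99
  #4: 6@95
ASKS (lowest first):
  (empty)

Derivation:
After op 1 [order #1] limit_buy(price=102, qty=7): fills=none; bids=[#1:7@102] asks=[-]
After op 2 [order #2] limit_buy(price=99, qty=9): fills=none; bids=[#1:7@102 #2:9@99] asks=[-]
After op 3 [order #3] limit_buy(price=104, qty=9): fills=none; bids=[#3:9@104 #1:7@102 #2:9@99] asks=[-]
After op 4 [order #4] limit_buy(price=95, qty=6): fills=none; bids=[#3:9@104 #1:7@102 #2:9@99 #4:6@95] asks=[-]
After op 5 [order #5] limit_buy(price=104, qty=8): fills=none; bids=[#3:9@104 #5:8@104 #1:7@102 #2:9@99 #4:6@95] asks=[-]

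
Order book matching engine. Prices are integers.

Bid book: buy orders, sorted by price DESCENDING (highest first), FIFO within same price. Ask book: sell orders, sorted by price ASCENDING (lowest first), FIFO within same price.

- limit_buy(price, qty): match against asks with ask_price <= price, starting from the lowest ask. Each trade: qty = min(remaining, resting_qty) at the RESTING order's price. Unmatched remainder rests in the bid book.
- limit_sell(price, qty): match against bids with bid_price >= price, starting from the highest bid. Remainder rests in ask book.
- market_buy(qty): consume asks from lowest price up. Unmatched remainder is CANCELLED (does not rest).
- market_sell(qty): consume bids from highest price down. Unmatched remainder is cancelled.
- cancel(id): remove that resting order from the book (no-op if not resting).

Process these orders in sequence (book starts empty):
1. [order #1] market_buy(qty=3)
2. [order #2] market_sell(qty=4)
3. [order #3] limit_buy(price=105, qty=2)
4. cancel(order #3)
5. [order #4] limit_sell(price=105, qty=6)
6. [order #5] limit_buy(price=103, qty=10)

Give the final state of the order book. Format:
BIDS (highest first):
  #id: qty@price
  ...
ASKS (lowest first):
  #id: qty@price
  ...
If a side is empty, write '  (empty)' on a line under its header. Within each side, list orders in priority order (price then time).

After op 1 [order #1] market_buy(qty=3): fills=none; bids=[-] asks=[-]
After op 2 [order #2] market_sell(qty=4): fills=none; bids=[-] asks=[-]
After op 3 [order #3] limit_buy(price=105, qty=2): fills=none; bids=[#3:2@105] asks=[-]
After op 4 cancel(order #3): fills=none; bids=[-] asks=[-]
After op 5 [order #4] limit_sell(price=105, qty=6): fills=none; bids=[-] asks=[#4:6@105]
After op 6 [order #5] limit_buy(price=103, qty=10): fills=none; bids=[#5:10@103] asks=[#4:6@105]

Answer: BIDS (highest first):
  #5: 10@103
ASKS (lowest first):
  #4: 6@105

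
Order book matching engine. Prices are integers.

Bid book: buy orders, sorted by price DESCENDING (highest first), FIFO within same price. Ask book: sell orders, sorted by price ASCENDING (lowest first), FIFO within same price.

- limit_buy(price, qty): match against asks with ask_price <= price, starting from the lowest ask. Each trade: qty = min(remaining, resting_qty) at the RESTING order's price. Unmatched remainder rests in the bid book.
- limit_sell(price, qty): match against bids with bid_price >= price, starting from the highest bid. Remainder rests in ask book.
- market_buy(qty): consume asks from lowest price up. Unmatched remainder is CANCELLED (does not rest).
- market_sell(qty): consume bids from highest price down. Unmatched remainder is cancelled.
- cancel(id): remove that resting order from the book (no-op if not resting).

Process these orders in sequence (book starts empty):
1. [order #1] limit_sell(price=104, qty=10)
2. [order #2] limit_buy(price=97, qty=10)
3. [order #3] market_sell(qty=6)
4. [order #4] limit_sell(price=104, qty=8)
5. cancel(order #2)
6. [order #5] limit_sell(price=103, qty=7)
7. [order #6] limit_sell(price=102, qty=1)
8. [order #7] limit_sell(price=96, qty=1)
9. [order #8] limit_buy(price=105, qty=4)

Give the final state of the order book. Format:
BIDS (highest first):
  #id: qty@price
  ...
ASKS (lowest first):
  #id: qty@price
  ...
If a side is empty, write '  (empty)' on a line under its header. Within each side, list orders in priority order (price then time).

Answer: BIDS (highest first):
  (empty)
ASKS (lowest first):
  #5: 5@103
  #1: 10@104
  #4: 8@104

Derivation:
After op 1 [order #1] limit_sell(price=104, qty=10): fills=none; bids=[-] asks=[#1:10@104]
After op 2 [order #2] limit_buy(price=97, qty=10): fills=none; bids=[#2:10@97] asks=[#1:10@104]
After op 3 [order #3] market_sell(qty=6): fills=#2x#3:6@97; bids=[#2:4@97] asks=[#1:10@104]
After op 4 [order #4] limit_sell(price=104, qty=8): fills=none; bids=[#2:4@97] asks=[#1:10@104 #4:8@104]
After op 5 cancel(order #2): fills=none; bids=[-] asks=[#1:10@104 #4:8@104]
After op 6 [order #5] limit_sell(price=103, qty=7): fills=none; bids=[-] asks=[#5:7@103 #1:10@104 #4:8@104]
After op 7 [order #6] limit_sell(price=102, qty=1): fills=none; bids=[-] asks=[#6:1@102 #5:7@103 #1:10@104 #4:8@104]
After op 8 [order #7] limit_sell(price=96, qty=1): fills=none; bids=[-] asks=[#7:1@96 #6:1@102 #5:7@103 #1:10@104 #4:8@104]
After op 9 [order #8] limit_buy(price=105, qty=4): fills=#8x#7:1@96 #8x#6:1@102 #8x#5:2@103; bids=[-] asks=[#5:5@103 #1:10@104 #4:8@104]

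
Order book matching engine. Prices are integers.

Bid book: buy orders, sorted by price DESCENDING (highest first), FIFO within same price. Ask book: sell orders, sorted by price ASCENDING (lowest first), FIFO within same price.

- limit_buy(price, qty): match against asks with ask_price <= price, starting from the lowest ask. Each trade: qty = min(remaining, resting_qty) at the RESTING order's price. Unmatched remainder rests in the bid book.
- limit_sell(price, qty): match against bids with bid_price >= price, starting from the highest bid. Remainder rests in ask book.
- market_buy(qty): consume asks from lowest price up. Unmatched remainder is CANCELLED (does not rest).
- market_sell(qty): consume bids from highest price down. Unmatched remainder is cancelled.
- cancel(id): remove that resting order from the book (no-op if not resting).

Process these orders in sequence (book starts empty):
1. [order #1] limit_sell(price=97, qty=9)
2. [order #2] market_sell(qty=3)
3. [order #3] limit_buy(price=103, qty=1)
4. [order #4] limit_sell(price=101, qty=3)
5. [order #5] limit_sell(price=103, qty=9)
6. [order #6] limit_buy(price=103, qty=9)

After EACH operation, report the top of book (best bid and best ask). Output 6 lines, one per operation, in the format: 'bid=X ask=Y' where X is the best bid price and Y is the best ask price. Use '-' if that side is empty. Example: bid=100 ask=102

Answer: bid=- ask=97
bid=- ask=97
bid=- ask=97
bid=- ask=97
bid=- ask=97
bid=- ask=101

Derivation:
After op 1 [order #1] limit_sell(price=97, qty=9): fills=none; bids=[-] asks=[#1:9@97]
After op 2 [order #2] market_sell(qty=3): fills=none; bids=[-] asks=[#1:9@97]
After op 3 [order #3] limit_buy(price=103, qty=1): fills=#3x#1:1@97; bids=[-] asks=[#1:8@97]
After op 4 [order #4] limit_sell(price=101, qty=3): fills=none; bids=[-] asks=[#1:8@97 #4:3@101]
After op 5 [order #5] limit_sell(price=103, qty=9): fills=none; bids=[-] asks=[#1:8@97 #4:3@101 #5:9@103]
After op 6 [order #6] limit_buy(price=103, qty=9): fills=#6x#1:8@97 #6x#4:1@101; bids=[-] asks=[#4:2@101 #5:9@103]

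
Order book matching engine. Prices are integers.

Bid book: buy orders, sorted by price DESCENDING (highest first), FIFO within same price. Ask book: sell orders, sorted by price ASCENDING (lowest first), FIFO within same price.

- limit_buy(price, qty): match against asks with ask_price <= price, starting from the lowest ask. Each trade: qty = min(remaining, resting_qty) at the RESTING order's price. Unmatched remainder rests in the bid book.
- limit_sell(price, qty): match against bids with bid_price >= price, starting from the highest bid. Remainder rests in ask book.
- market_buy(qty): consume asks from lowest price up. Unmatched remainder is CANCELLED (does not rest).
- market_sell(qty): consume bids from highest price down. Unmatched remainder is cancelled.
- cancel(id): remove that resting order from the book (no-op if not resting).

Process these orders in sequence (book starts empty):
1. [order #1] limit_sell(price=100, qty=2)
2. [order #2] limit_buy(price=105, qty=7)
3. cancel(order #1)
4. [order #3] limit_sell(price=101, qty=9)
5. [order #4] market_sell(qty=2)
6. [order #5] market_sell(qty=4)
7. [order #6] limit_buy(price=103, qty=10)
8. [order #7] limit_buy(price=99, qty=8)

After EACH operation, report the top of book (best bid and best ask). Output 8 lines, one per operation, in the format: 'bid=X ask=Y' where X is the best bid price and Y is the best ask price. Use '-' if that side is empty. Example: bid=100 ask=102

Answer: bid=- ask=100
bid=105 ask=-
bid=105 ask=-
bid=- ask=101
bid=- ask=101
bid=- ask=101
bid=103 ask=-
bid=103 ask=-

Derivation:
After op 1 [order #1] limit_sell(price=100, qty=2): fills=none; bids=[-] asks=[#1:2@100]
After op 2 [order #2] limit_buy(price=105, qty=7): fills=#2x#1:2@100; bids=[#2:5@105] asks=[-]
After op 3 cancel(order #1): fills=none; bids=[#2:5@105] asks=[-]
After op 4 [order #3] limit_sell(price=101, qty=9): fills=#2x#3:5@105; bids=[-] asks=[#3:4@101]
After op 5 [order #4] market_sell(qty=2): fills=none; bids=[-] asks=[#3:4@101]
After op 6 [order #5] market_sell(qty=4): fills=none; bids=[-] asks=[#3:4@101]
After op 7 [order #6] limit_buy(price=103, qty=10): fills=#6x#3:4@101; bids=[#6:6@103] asks=[-]
After op 8 [order #7] limit_buy(price=99, qty=8): fills=none; bids=[#6:6@103 #7:8@99] asks=[-]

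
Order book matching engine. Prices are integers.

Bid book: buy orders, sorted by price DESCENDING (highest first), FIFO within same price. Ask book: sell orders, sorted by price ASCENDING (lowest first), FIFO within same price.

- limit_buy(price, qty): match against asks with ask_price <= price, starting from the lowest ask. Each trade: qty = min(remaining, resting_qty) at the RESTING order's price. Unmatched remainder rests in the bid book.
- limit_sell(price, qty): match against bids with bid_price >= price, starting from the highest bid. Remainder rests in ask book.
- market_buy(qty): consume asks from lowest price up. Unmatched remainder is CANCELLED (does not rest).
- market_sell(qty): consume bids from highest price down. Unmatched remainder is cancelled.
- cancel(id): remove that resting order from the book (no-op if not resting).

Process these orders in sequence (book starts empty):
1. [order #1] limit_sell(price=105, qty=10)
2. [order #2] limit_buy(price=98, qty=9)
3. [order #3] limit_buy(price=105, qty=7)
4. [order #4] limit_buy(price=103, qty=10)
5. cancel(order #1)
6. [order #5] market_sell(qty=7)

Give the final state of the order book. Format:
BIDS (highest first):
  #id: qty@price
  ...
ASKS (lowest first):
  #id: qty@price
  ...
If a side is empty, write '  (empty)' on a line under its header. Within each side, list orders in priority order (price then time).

Answer: BIDS (highest first):
  #4: 3@103
  #2: 9@98
ASKS (lowest first):
  (empty)

Derivation:
After op 1 [order #1] limit_sell(price=105, qty=10): fills=none; bids=[-] asks=[#1:10@105]
After op 2 [order #2] limit_buy(price=98, qty=9): fills=none; bids=[#2:9@98] asks=[#1:10@105]
After op 3 [order #3] limit_buy(price=105, qty=7): fills=#3x#1:7@105; bids=[#2:9@98] asks=[#1:3@105]
After op 4 [order #4] limit_buy(price=103, qty=10): fills=none; bids=[#4:10@103 #2:9@98] asks=[#1:3@105]
After op 5 cancel(order #1): fills=none; bids=[#4:10@103 #2:9@98] asks=[-]
After op 6 [order #5] market_sell(qty=7): fills=#4x#5:7@103; bids=[#4:3@103 #2:9@98] asks=[-]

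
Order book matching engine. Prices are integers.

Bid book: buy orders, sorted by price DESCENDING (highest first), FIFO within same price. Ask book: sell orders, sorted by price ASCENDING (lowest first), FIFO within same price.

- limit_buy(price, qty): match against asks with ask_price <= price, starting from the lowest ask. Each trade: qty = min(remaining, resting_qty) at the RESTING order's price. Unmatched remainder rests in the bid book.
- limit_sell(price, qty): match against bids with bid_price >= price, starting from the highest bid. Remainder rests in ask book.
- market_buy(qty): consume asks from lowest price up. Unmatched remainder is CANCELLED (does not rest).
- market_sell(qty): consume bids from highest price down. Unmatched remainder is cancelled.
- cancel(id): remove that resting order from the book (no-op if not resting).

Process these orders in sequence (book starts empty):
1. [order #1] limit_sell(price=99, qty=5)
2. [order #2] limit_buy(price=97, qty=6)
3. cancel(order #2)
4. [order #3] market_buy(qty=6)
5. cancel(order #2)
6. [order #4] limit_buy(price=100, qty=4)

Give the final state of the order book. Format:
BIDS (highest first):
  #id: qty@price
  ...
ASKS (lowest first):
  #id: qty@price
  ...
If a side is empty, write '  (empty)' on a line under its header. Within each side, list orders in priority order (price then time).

Answer: BIDS (highest first):
  #4: 4@100
ASKS (lowest first):
  (empty)

Derivation:
After op 1 [order #1] limit_sell(price=99, qty=5): fills=none; bids=[-] asks=[#1:5@99]
After op 2 [order #2] limit_buy(price=97, qty=6): fills=none; bids=[#2:6@97] asks=[#1:5@99]
After op 3 cancel(order #2): fills=none; bids=[-] asks=[#1:5@99]
After op 4 [order #3] market_buy(qty=6): fills=#3x#1:5@99; bids=[-] asks=[-]
After op 5 cancel(order #2): fills=none; bids=[-] asks=[-]
After op 6 [order #4] limit_buy(price=100, qty=4): fills=none; bids=[#4:4@100] asks=[-]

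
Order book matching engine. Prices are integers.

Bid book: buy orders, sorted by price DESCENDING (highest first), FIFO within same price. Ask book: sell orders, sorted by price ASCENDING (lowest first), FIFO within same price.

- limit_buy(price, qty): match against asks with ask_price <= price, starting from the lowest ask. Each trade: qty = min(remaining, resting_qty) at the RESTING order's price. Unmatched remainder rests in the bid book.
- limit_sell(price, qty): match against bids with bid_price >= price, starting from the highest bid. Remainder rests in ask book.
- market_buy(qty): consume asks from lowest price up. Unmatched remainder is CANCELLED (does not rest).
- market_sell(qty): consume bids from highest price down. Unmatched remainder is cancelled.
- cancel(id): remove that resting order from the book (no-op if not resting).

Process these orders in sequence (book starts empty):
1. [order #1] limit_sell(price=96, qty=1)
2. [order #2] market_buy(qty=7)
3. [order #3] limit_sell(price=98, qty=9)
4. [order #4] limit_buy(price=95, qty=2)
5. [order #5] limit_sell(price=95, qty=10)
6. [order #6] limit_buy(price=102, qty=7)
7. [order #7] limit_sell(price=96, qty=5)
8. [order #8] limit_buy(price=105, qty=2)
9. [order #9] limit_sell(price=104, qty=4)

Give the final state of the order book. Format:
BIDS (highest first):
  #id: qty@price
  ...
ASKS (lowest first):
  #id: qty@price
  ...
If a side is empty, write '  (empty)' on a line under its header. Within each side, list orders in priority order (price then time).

After op 1 [order #1] limit_sell(price=96, qty=1): fills=none; bids=[-] asks=[#1:1@96]
After op 2 [order #2] market_buy(qty=7): fills=#2x#1:1@96; bids=[-] asks=[-]
After op 3 [order #3] limit_sell(price=98, qty=9): fills=none; bids=[-] asks=[#3:9@98]
After op 4 [order #4] limit_buy(price=95, qty=2): fills=none; bids=[#4:2@95] asks=[#3:9@98]
After op 5 [order #5] limit_sell(price=95, qty=10): fills=#4x#5:2@95; bids=[-] asks=[#5:8@95 #3:9@98]
After op 6 [order #6] limit_buy(price=102, qty=7): fills=#6x#5:7@95; bids=[-] asks=[#5:1@95 #3:9@98]
After op 7 [order #7] limit_sell(price=96, qty=5): fills=none; bids=[-] asks=[#5:1@95 #7:5@96 #3:9@98]
After op 8 [order #8] limit_buy(price=105, qty=2): fills=#8x#5:1@95 #8x#7:1@96; bids=[-] asks=[#7:4@96 #3:9@98]
After op 9 [order #9] limit_sell(price=104, qty=4): fills=none; bids=[-] asks=[#7:4@96 #3:9@98 #9:4@104]

Answer: BIDS (highest first):
  (empty)
ASKS (lowest first):
  #7: 4@96
  #3: 9@98
  #9: 4@104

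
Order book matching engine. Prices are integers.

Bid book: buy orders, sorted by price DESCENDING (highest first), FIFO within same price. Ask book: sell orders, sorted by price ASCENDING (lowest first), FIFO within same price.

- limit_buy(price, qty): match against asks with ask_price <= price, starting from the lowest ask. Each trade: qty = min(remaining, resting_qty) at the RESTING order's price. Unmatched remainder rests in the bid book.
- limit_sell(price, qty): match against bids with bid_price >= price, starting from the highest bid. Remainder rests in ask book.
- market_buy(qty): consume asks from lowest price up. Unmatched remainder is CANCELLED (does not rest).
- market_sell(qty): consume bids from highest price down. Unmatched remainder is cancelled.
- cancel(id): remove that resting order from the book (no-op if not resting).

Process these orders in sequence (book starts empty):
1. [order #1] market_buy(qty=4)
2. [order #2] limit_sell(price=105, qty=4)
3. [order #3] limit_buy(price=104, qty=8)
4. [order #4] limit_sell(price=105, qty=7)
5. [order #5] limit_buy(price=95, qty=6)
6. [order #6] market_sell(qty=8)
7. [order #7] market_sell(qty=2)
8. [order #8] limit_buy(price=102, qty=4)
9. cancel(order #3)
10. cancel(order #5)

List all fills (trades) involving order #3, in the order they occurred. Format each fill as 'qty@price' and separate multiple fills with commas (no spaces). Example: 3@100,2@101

After op 1 [order #1] market_buy(qty=4): fills=none; bids=[-] asks=[-]
After op 2 [order #2] limit_sell(price=105, qty=4): fills=none; bids=[-] asks=[#2:4@105]
After op 3 [order #3] limit_buy(price=104, qty=8): fills=none; bids=[#3:8@104] asks=[#2:4@105]
After op 4 [order #4] limit_sell(price=105, qty=7): fills=none; bids=[#3:8@104] asks=[#2:4@105 #4:7@105]
After op 5 [order #5] limit_buy(price=95, qty=6): fills=none; bids=[#3:8@104 #5:6@95] asks=[#2:4@105 #4:7@105]
After op 6 [order #6] market_sell(qty=8): fills=#3x#6:8@104; bids=[#5:6@95] asks=[#2:4@105 #4:7@105]
After op 7 [order #7] market_sell(qty=2): fills=#5x#7:2@95; bids=[#5:4@95] asks=[#2:4@105 #4:7@105]
After op 8 [order #8] limit_buy(price=102, qty=4): fills=none; bids=[#8:4@102 #5:4@95] asks=[#2:4@105 #4:7@105]
After op 9 cancel(order #3): fills=none; bids=[#8:4@102 #5:4@95] asks=[#2:4@105 #4:7@105]
After op 10 cancel(order #5): fills=none; bids=[#8:4@102] asks=[#2:4@105 #4:7@105]

Answer: 8@104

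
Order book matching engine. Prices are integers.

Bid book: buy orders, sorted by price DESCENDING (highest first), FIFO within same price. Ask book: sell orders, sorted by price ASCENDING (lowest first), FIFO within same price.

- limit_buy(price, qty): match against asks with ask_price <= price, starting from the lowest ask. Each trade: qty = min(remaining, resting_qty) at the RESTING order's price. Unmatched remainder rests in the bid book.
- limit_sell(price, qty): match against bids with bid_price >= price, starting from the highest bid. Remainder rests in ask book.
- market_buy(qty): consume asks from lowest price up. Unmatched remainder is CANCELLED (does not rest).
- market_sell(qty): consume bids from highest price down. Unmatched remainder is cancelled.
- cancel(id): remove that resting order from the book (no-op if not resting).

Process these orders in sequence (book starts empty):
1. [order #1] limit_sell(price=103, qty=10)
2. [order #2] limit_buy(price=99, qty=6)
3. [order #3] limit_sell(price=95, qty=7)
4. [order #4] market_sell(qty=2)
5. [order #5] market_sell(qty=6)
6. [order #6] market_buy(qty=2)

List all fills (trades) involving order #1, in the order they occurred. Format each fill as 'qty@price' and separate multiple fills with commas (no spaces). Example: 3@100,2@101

After op 1 [order #1] limit_sell(price=103, qty=10): fills=none; bids=[-] asks=[#1:10@103]
After op 2 [order #2] limit_buy(price=99, qty=6): fills=none; bids=[#2:6@99] asks=[#1:10@103]
After op 3 [order #3] limit_sell(price=95, qty=7): fills=#2x#3:6@99; bids=[-] asks=[#3:1@95 #1:10@103]
After op 4 [order #4] market_sell(qty=2): fills=none; bids=[-] asks=[#3:1@95 #1:10@103]
After op 5 [order #5] market_sell(qty=6): fills=none; bids=[-] asks=[#3:1@95 #1:10@103]
After op 6 [order #6] market_buy(qty=2): fills=#6x#3:1@95 #6x#1:1@103; bids=[-] asks=[#1:9@103]

Answer: 1@103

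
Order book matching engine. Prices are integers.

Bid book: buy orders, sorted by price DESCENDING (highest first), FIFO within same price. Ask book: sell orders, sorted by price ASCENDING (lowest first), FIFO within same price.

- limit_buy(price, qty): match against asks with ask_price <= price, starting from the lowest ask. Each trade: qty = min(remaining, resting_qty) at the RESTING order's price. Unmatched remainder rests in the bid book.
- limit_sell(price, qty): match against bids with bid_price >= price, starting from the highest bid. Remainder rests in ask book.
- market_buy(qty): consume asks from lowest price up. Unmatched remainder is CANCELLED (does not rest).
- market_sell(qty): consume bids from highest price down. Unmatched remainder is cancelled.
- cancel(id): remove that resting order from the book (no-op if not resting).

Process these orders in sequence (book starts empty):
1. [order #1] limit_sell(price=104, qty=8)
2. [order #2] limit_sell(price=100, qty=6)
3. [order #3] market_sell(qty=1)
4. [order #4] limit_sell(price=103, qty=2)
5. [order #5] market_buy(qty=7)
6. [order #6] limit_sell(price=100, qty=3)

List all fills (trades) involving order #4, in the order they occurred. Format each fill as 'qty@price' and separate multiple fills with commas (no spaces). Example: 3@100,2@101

After op 1 [order #1] limit_sell(price=104, qty=8): fills=none; bids=[-] asks=[#1:8@104]
After op 2 [order #2] limit_sell(price=100, qty=6): fills=none; bids=[-] asks=[#2:6@100 #1:8@104]
After op 3 [order #3] market_sell(qty=1): fills=none; bids=[-] asks=[#2:6@100 #1:8@104]
After op 4 [order #4] limit_sell(price=103, qty=2): fills=none; bids=[-] asks=[#2:6@100 #4:2@103 #1:8@104]
After op 5 [order #5] market_buy(qty=7): fills=#5x#2:6@100 #5x#4:1@103; bids=[-] asks=[#4:1@103 #1:8@104]
After op 6 [order #6] limit_sell(price=100, qty=3): fills=none; bids=[-] asks=[#6:3@100 #4:1@103 #1:8@104]

Answer: 1@103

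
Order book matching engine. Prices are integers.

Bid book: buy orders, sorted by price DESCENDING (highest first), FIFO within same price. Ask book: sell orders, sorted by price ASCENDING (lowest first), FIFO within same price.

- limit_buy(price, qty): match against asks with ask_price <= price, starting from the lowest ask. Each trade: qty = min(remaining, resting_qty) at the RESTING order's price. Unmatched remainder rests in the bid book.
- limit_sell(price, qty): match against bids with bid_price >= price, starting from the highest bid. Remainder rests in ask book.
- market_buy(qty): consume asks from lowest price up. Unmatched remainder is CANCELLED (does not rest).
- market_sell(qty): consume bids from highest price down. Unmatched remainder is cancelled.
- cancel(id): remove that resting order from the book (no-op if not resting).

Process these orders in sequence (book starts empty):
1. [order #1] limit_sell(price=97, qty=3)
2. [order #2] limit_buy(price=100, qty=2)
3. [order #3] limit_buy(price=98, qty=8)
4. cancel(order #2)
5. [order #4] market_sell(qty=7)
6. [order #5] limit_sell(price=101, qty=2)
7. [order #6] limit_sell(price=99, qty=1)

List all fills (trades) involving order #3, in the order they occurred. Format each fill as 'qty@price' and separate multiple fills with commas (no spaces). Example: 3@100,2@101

Answer: 1@97,7@98

Derivation:
After op 1 [order #1] limit_sell(price=97, qty=3): fills=none; bids=[-] asks=[#1:3@97]
After op 2 [order #2] limit_buy(price=100, qty=2): fills=#2x#1:2@97; bids=[-] asks=[#1:1@97]
After op 3 [order #3] limit_buy(price=98, qty=8): fills=#3x#1:1@97; bids=[#3:7@98] asks=[-]
After op 4 cancel(order #2): fills=none; bids=[#3:7@98] asks=[-]
After op 5 [order #4] market_sell(qty=7): fills=#3x#4:7@98; bids=[-] asks=[-]
After op 6 [order #5] limit_sell(price=101, qty=2): fills=none; bids=[-] asks=[#5:2@101]
After op 7 [order #6] limit_sell(price=99, qty=1): fills=none; bids=[-] asks=[#6:1@99 #5:2@101]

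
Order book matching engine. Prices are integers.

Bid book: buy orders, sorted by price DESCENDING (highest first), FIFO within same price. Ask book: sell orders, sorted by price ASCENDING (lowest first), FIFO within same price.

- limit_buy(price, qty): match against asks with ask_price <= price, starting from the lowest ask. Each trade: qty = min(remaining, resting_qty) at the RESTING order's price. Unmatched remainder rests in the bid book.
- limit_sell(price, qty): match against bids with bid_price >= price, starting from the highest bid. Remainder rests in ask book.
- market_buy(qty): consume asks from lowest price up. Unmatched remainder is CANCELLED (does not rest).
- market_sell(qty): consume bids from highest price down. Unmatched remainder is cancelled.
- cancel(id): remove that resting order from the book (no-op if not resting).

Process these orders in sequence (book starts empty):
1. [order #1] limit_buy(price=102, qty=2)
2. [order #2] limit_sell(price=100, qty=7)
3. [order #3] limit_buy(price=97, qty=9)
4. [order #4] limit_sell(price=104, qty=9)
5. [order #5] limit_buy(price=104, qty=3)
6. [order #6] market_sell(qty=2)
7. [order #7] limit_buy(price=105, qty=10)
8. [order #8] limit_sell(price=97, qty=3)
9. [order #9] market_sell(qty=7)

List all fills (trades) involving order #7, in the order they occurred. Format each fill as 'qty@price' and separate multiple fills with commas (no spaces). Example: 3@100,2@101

After op 1 [order #1] limit_buy(price=102, qty=2): fills=none; bids=[#1:2@102] asks=[-]
After op 2 [order #2] limit_sell(price=100, qty=7): fills=#1x#2:2@102; bids=[-] asks=[#2:5@100]
After op 3 [order #3] limit_buy(price=97, qty=9): fills=none; bids=[#3:9@97] asks=[#2:5@100]
After op 4 [order #4] limit_sell(price=104, qty=9): fills=none; bids=[#3:9@97] asks=[#2:5@100 #4:9@104]
After op 5 [order #5] limit_buy(price=104, qty=3): fills=#5x#2:3@100; bids=[#3:9@97] asks=[#2:2@100 #4:9@104]
After op 6 [order #6] market_sell(qty=2): fills=#3x#6:2@97; bids=[#3:7@97] asks=[#2:2@100 #4:9@104]
After op 7 [order #7] limit_buy(price=105, qty=10): fills=#7x#2:2@100 #7x#4:8@104; bids=[#3:7@97] asks=[#4:1@104]
After op 8 [order #8] limit_sell(price=97, qty=3): fills=#3x#8:3@97; bids=[#3:4@97] asks=[#4:1@104]
After op 9 [order #9] market_sell(qty=7): fills=#3x#9:4@97; bids=[-] asks=[#4:1@104]

Answer: 2@100,8@104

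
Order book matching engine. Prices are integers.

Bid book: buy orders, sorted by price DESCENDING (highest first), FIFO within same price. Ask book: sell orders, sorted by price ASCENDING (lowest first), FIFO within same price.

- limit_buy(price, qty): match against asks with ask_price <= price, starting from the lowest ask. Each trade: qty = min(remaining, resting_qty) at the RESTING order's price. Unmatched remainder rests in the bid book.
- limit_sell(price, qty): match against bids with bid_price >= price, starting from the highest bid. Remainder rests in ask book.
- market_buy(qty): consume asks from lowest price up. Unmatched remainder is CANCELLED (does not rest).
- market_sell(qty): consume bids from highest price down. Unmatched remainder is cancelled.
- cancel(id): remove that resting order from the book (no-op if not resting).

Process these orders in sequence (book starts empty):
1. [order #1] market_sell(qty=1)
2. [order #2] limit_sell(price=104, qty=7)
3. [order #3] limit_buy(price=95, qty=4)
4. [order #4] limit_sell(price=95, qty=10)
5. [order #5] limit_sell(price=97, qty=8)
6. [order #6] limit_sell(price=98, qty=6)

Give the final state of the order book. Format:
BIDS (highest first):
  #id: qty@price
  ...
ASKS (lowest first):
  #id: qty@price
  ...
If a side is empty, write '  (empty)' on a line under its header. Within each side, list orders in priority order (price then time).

After op 1 [order #1] market_sell(qty=1): fills=none; bids=[-] asks=[-]
After op 2 [order #2] limit_sell(price=104, qty=7): fills=none; bids=[-] asks=[#2:7@104]
After op 3 [order #3] limit_buy(price=95, qty=4): fills=none; bids=[#3:4@95] asks=[#2:7@104]
After op 4 [order #4] limit_sell(price=95, qty=10): fills=#3x#4:4@95; bids=[-] asks=[#4:6@95 #2:7@104]
After op 5 [order #5] limit_sell(price=97, qty=8): fills=none; bids=[-] asks=[#4:6@95 #5:8@97 #2:7@104]
After op 6 [order #6] limit_sell(price=98, qty=6): fills=none; bids=[-] asks=[#4:6@95 #5:8@97 #6:6@98 #2:7@104]

Answer: BIDS (highest first):
  (empty)
ASKS (lowest first):
  #4: 6@95
  #5: 8@97
  #6: 6@98
  #2: 7@104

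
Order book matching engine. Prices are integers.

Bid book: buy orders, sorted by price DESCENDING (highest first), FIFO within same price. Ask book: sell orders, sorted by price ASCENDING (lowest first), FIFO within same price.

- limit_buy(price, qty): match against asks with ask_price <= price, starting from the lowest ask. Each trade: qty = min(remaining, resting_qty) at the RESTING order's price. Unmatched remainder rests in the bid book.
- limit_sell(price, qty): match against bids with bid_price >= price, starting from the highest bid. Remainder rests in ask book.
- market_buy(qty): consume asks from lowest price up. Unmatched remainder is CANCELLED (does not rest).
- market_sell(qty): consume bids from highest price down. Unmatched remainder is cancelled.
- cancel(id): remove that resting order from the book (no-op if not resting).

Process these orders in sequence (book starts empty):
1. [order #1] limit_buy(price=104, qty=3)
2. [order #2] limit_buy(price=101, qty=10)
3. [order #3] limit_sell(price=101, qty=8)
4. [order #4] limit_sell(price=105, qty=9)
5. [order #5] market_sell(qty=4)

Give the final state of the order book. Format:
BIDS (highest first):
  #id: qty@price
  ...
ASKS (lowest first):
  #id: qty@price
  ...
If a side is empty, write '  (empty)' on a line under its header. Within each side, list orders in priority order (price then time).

After op 1 [order #1] limit_buy(price=104, qty=3): fills=none; bids=[#1:3@104] asks=[-]
After op 2 [order #2] limit_buy(price=101, qty=10): fills=none; bids=[#1:3@104 #2:10@101] asks=[-]
After op 3 [order #3] limit_sell(price=101, qty=8): fills=#1x#3:3@104 #2x#3:5@101; bids=[#2:5@101] asks=[-]
After op 4 [order #4] limit_sell(price=105, qty=9): fills=none; bids=[#2:5@101] asks=[#4:9@105]
After op 5 [order #5] market_sell(qty=4): fills=#2x#5:4@101; bids=[#2:1@101] asks=[#4:9@105]

Answer: BIDS (highest first):
  #2: 1@101
ASKS (lowest first):
  #4: 9@105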